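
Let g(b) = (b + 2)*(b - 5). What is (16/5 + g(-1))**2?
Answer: 196/25 ≈ 7.8400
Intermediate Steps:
g(b) = (-5 + b)*(2 + b) (g(b) = (2 + b)*(-5 + b) = (-5 + b)*(2 + b))
(16/5 + g(-1))**2 = (16/5 + (-10 + (-1)**2 - 3*(-1)))**2 = (16*(1/5) + (-10 + 1 + 3))**2 = (16/5 - 6)**2 = (-14/5)**2 = 196/25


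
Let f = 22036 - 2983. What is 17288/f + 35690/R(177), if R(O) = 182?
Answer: 341573993/1733823 ≈ 197.01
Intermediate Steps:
f = 19053
17288/f + 35690/R(177) = 17288/19053 + 35690/182 = 17288*(1/19053) + 35690*(1/182) = 17288/19053 + 17845/91 = 341573993/1733823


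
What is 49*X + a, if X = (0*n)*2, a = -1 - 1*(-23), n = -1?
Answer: 22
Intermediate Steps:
a = 22 (a = -1 + 23 = 22)
X = 0 (X = (0*(-1))*2 = 0*2 = 0)
49*X + a = 49*0 + 22 = 0 + 22 = 22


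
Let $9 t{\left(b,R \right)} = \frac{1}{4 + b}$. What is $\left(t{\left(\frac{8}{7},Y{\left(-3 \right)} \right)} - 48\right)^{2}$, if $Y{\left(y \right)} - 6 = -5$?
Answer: $\frac{241647025}{104976} \approx 2301.9$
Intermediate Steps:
$Y{\left(y \right)} = 1$ ($Y{\left(y \right)} = 6 - 5 = 1$)
$t{\left(b,R \right)} = \frac{1}{9 \left(4 + b\right)}$
$\left(t{\left(\frac{8}{7},Y{\left(-3 \right)} \right)} - 48\right)^{2} = \left(\frac{1}{9 \left(4 + \frac{8}{7}\right)} - 48\right)^{2} = \left(\frac{1}{9 \cdot \frac{36}{7}} - 48\right)^{2} = \left(\frac{1}{9} \cdot \frac{7}{36} - 48\right)^{2} = \left(\frac{7}{324} - 48\right)^{2} = \left(- \frac{15545}{324}\right)^{2} = \frac{241647025}{104976}$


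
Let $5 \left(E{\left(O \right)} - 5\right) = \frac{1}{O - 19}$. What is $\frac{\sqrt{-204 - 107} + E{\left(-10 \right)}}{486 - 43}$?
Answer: $\frac{724}{64235} + \frac{i \sqrt{311}}{443} \approx 0.011271 + 0.039809 i$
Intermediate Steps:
$E{\left(O \right)} = 5 + \frac{1}{5 \left(-19 + O\right)}$ ($E{\left(O \right)} = 5 + \frac{1}{5 \left(O - 19\right)} = 5 + \frac{1}{5 \left(-19 + O\right)}$)
$\frac{\sqrt{-204 - 107} + E{\left(-10 \right)}}{486 - 43} = \frac{\sqrt{-204 - 107} + \frac{-474 + 25 \left(-10\right)}{5 \left(-19 - 10\right)}}{486 - 43} = \frac{\sqrt{-311} + \frac{-474 - 250}{5 \left(-29\right)}}{443} = \left(i \sqrt{311} + \frac{1}{5} \left(- \frac{1}{29}\right) \left(-724\right)\right) \frac{1}{443} = \left(i \sqrt{311} + \frac{724}{145}\right) \frac{1}{443} = \left(\frac{724}{145} + i \sqrt{311}\right) \frac{1}{443} = \frac{724}{64235} + \frac{i \sqrt{311}}{443}$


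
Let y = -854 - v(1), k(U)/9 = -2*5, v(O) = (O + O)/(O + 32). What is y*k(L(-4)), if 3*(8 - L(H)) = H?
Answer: 845520/11 ≈ 76866.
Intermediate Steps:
v(O) = 2*O/(32 + O) (v(O) = (2*O)/(32 + O) = 2*O/(32 + O))
L(H) = 8 - H/3
k(U) = -90 (k(U) = 9*(-2*5) = 9*(-10) = -90)
y = -28184/33 (y = -854 - 2/(32 + 1) = -854 - 2/33 = -28184/33 ≈ -854.06)
y*k(L(-4)) = -28184/33*(-90) = 845520/11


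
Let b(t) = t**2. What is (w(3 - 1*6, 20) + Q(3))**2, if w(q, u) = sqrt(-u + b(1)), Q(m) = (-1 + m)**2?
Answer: (4 + I*sqrt(19))**2 ≈ -3.0 + 34.871*I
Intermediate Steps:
w(q, u) = sqrt(1 - u) (w(q, u) = sqrt(-u + 1**2) = sqrt(-u + 1) = sqrt(1 - u))
(w(3 - 1*6, 20) + Q(3))**2 = (sqrt(1 - 1*20) + (-1 + 3)**2)**2 = (sqrt(1 - 20) + 2**2)**2 = (sqrt(-19) + 4)**2 = (I*sqrt(19) + 4)**2 = (4 + I*sqrt(19))**2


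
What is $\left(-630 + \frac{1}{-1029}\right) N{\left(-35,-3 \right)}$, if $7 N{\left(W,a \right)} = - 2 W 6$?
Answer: $- \frac{12965420}{343} \approx -37800.0$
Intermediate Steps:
$N{\left(W,a \right)} = - \frac{12 W}{7}$ ($N{\left(W,a \right)} = \frac{- 2 W 6}{7} = \frac{\left(-12\right) W}{7} = - \frac{12 W}{7}$)
$\left(-630 + \frac{1}{-1029}\right) N{\left(-35,-3 \right)} = \left(-630 + \frac{1}{-1029}\right) \left(\left(- \frac{12}{7}\right) \left(-35\right)\right) = \left(-630 - \frac{1}{1029}\right) 60 = \left(- \frac{648271}{1029}\right) 60 = - \frac{12965420}{343}$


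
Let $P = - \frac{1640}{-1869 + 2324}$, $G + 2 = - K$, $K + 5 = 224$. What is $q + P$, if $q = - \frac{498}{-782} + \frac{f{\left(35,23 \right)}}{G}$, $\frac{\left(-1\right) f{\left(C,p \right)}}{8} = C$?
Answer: $- \frac{60509}{35581} \approx -1.7006$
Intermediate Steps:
$f{\left(C,p \right)} = - 8 C$
$K = 219$ ($K = -5 + 224 = 219$)
$G = -221$ ($G = -2 - 219 = -221$)
$q = \frac{9677}{5083}$ ($q = - \frac{498}{-782} + \frac{\left(-8\right) 35}{-221} = \left(-498\right) \left(- \frac{1}{782}\right) - - \frac{280}{221} = \frac{249}{391} + \frac{280}{221} = \frac{9677}{5083} \approx 1.9038$)
$P = - \frac{328}{91}$ ($P = - \frac{1640}{455} = \left(-1640\right) \frac{1}{455} = - \frac{328}{91} \approx -3.6044$)
$q + P = \frac{9677}{5083} - \frac{328}{91} = - \frac{60509}{35581}$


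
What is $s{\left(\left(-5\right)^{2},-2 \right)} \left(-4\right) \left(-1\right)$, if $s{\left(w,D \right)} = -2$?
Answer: $-8$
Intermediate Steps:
$s{\left(\left(-5\right)^{2},-2 \right)} \left(-4\right) \left(-1\right) = \left(-2\right) \left(-4\right) \left(-1\right) = 8 \left(-1\right) = -8$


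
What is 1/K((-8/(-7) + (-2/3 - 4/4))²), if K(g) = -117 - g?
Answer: -441/51718 ≈ -0.0085270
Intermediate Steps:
1/K((-8/(-7) + (-2/3 - 4/4))²) = 1/(-117 - (-8/(-7) + (-2/3 - 4/4))²) = 1/(-117 - (-8*(-⅐) + (-2*⅓ - 4*¼))²) = 1/(-117 - (8/7 + (-⅔ - 1))²) = 1/(-117 - (8/7 - 5/3)²) = 1/(-117 - (-11/21)²) = 1/(-117 - 1*121/441) = 1/(-117 - 121/441) = 1/(-51718/441) = -441/51718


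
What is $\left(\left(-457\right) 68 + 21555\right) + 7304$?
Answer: $-2217$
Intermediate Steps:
$\left(\left(-457\right) 68 + 21555\right) + 7304 = \left(-31076 + 21555\right) + 7304 = -9521 + 7304 = -2217$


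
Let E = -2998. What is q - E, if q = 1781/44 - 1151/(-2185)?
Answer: 292169849/96140 ≈ 3039.0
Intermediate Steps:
q = 3942129/96140 (q = 1781*(1/44) - 1151*(-1/2185) = 1781/44 + 1151/2185 = 3942129/96140 ≈ 41.004)
q - E = 3942129/96140 - 1*(-2998) = 3942129/96140 + 2998 = 292169849/96140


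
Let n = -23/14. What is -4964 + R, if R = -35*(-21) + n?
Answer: -59229/14 ≈ -4230.6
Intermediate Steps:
n = -23/14 (n = -23*1/14 = -23/14 ≈ -1.6429)
R = 10267/14 (R = -35*(-21) - 23/14 = 735 - 23/14 = 10267/14 ≈ 733.36)
-4964 + R = -4964 + 10267/14 = -59229/14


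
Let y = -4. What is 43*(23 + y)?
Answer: 817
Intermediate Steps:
43*(23 + y) = 43*(23 - 4) = 43*19 = 817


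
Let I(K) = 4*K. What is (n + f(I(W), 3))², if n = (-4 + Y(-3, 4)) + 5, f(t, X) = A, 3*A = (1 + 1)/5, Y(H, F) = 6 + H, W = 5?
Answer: 3844/225 ≈ 17.084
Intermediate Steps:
A = 2/15 (A = ((1 + 1)/5)/3 = (2*(⅕))/3 = (⅓)*(⅖) = 2/15 ≈ 0.13333)
f(t, X) = 2/15
n = 4 (n = (-4 + (6 - 3)) + 5 = (-4 + 3) + 5 = -1 + 5 = 4)
(n + f(I(W), 3))² = (4 + 2/15)² = (62/15)² = 3844/225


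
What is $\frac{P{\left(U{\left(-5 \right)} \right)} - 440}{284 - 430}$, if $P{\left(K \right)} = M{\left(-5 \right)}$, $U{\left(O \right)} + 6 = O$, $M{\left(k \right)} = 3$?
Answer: $\frac{437}{146} \approx 2.9931$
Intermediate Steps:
$U{\left(O \right)} = -6 + O$
$P{\left(K \right)} = 3$
$\frac{P{\left(U{\left(-5 \right)} \right)} - 440}{284 - 430} = \frac{3 - 440}{284 - 430} = - \frac{437}{-146} = \left(-437\right) \left(- \frac{1}{146}\right) = \frac{437}{146}$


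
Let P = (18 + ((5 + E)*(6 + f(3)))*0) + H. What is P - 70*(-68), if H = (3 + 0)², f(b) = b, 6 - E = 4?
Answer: 4787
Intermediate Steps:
E = 2 (E = 6 - 1*4 = 6 - 4 = 2)
H = 9 (H = 3² = 9)
P = 27 (P = (18 + ((5 + 2)*(6 + 3))*0) + 9 = (18 + (7*9)*0) + 9 = (18 + 63*0) + 9 = (18 + 0) + 9 = 18 + 9 = 27)
P - 70*(-68) = 27 - 70*(-68) = 27 + 4760 = 4787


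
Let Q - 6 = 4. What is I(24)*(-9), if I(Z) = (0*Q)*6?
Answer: 0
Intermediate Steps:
Q = 10 (Q = 6 + 4 = 10)
I(Z) = 0 (I(Z) = (0*10)*6 = 0*6 = 0)
I(24)*(-9) = 0*(-9) = 0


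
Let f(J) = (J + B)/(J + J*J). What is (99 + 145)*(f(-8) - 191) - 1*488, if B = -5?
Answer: -660081/14 ≈ -47149.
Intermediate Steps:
f(J) = (-5 + J)/(J + J**2) (f(J) = (J - 5)/(J + J*J) = (-5 + J)/(J + J**2))
(99 + 145)*(f(-8) - 191) - 1*488 = (99 + 145)*((-5 - 8)/((-8)*(1 - 8)) - 191) - 1*488 = 244*(-1/8*(-13)/(-7) - 191) - 488 = 244*(-1/8*(-1/7)*(-13) - 191) - 488 = 244*(-13/56 - 191) - 488 = 244*(-10709/56) - 488 = -653249/14 - 488 = -660081/14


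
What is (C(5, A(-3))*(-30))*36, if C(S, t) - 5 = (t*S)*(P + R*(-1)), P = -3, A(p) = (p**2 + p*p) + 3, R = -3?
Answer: -5400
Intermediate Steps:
A(p) = 3 + 2*p**2 (A(p) = (p**2 + p**2) + 3 = 2*p**2 + 3 = 3 + 2*p**2)
C(S, t) = 5 (C(S, t) = 5 + (t*S)*(-3 - 3*(-1)) = 5 + (S*t)*(-3 + 3) = 5 + (S*t)*0 = 5 + 0 = 5)
(C(5, A(-3))*(-30))*36 = (5*(-30))*36 = -150*36 = -5400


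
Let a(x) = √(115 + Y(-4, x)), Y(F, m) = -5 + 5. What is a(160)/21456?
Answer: √115/21456 ≈ 0.00049980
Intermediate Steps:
Y(F, m) = 0
a(x) = √115 (a(x) = √(115 + 0) = √115)
a(160)/21456 = √115/21456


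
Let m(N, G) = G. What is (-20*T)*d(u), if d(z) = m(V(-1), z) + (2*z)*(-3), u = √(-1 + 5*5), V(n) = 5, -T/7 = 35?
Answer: -49000*√6 ≈ -1.2003e+5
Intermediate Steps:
T = -245 (T = -7*35 = -245)
u = 2*√6 (u = √(-1 + 25) = √24 = 2*√6 ≈ 4.8990)
d(z) = -5*z (d(z) = z + (2*z)*(-3) = z - 6*z = -5*z)
(-20*T)*d(u) = (-20*(-245))*(-10*√6) = 4900*(-10*√6) = -49000*√6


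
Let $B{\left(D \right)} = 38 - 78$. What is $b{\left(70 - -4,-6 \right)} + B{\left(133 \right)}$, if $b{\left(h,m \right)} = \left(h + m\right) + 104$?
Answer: $132$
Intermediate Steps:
$B{\left(D \right)} = -40$ ($B{\left(D \right)} = 38 - 78 = -40$)
$b{\left(h,m \right)} = 104 + h + m$
$b{\left(70 - -4,-6 \right)} + B{\left(133 \right)} = \left(104 + \left(70 - -4\right) - 6\right) - 40 = \left(104 + \left(70 + 4\right) - 6\right) - 40 = \left(104 + 74 - 6\right) - 40 = 172 - 40 = 132$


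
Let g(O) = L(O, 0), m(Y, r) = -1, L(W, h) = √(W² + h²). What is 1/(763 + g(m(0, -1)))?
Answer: 1/764 ≈ 0.0013089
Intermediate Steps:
g(O) = √(O²) (g(O) = √(O² + 0²) = √(O² + 0) = √(O²))
1/(763 + g(m(0, -1))) = 1/(763 + √((-1)²)) = 1/(763 + √1) = 1/(763 + 1) = 1/764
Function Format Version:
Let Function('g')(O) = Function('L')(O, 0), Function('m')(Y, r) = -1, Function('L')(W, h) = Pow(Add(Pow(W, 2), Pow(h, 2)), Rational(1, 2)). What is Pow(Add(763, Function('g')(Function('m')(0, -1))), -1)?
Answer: Rational(1, 764) ≈ 0.0013089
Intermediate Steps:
Function('g')(O) = Pow(Pow(O, 2), Rational(1, 2)) (Function('g')(O) = Pow(Add(Pow(O, 2), Pow(0, 2)), Rational(1, 2)) = Pow(Add(Pow(O, 2), 0), Rational(1, 2)) = Pow(Pow(O, 2), Rational(1, 2)))
Pow(Add(763, Function('g')(Function('m')(0, -1))), -1) = Pow(Add(763, Pow(Pow(-1, 2), Rational(1, 2))), -1) = Pow(Add(763, Pow(1, Rational(1, 2))), -1) = Pow(Add(763, 1), -1) = Pow(764, -1) = Rational(1, 764)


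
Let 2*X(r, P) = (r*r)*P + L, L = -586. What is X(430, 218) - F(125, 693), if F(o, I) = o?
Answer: 20153682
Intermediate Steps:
X(r, P) = -293 + P*r²/2 (X(r, P) = ((r*r)*P - 586)/2 = (r²*P - 586)/2 = (P*r² - 586)/2 = (-586 + P*r²)/2 = -293 + P*r²/2)
X(430, 218) - F(125, 693) = (-293 + (½)*218*430²) - 1*125 = (-293 + (½)*218*184900) - 125 = (-293 + 20154100) - 125 = 20153807 - 125 = 20153682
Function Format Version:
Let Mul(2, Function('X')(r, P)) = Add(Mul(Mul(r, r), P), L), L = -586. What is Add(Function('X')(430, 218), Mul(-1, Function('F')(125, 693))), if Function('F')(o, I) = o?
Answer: 20153682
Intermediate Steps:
Function('X')(r, P) = Add(-293, Mul(Rational(1, 2), P, Pow(r, 2))) (Function('X')(r, P) = Mul(Rational(1, 2), Add(Mul(Mul(r, r), P), -586)) = Mul(Rational(1, 2), Add(Mul(Pow(r, 2), P), -586)) = Mul(Rational(1, 2), Add(Mul(P, Pow(r, 2)), -586)) = Mul(Rational(1, 2), Add(-586, Mul(P, Pow(r, 2)))) = Add(-293, Mul(Rational(1, 2), P, Pow(r, 2))))
Add(Function('X')(430, 218), Mul(-1, Function('F')(125, 693))) = Add(Add(-293, Mul(Rational(1, 2), 218, Pow(430, 2))), Mul(-1, 125)) = Add(Add(-293, Mul(Rational(1, 2), 218, 184900)), -125) = Add(Add(-293, 20154100), -125) = Add(20153807, -125) = 20153682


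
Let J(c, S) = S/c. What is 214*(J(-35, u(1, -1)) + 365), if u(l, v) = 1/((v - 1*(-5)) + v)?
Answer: 8201336/105 ≈ 78108.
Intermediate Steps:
u(l, v) = 1/(5 + 2*v) (u(l, v) = 1/((v + 5) + v) = 1/((5 + v) + v) = 1/(5 + 2*v))
214*(J(-35, u(1, -1)) + 365) = 214*(1/((5 + 2*(-1))*(-35)) + 365) = 214*(-1/35/(5 - 2) + 365) = 214*(-1/35/3 + 365) = 214*((⅓)*(-1/35) + 365) = 214*(-1/105 + 365) = 214*(38324/105) = 8201336/105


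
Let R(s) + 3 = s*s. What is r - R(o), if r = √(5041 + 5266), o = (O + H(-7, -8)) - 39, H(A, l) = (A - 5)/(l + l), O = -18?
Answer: -50577/16 + √10307 ≈ -3059.5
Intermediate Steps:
H(A, l) = (-5 + A)/(2*l) (H(A, l) = (-5 + A)/((2*l)) = (-5 + A)*(1/(2*l)) = (-5 + A)/(2*l))
o = -225/4 (o = (-18 + (½)*(-5 - 7)/(-8)) - 39 = (-18 + (½)*(-⅛)*(-12)) - 39 = (-18 + ¾) - 39 = -69/4 - 39 = -225/4 ≈ -56.250)
R(s) = -3 + s² (R(s) = -3 + s*s = -3 + s²)
r = √10307 ≈ 101.52
r - R(o) = √10307 - (-3 + (-225/4)²) = √10307 - (-3 + 50625/16) = √10307 - 1*50577/16 = √10307 - 50577/16 = -50577/16 + √10307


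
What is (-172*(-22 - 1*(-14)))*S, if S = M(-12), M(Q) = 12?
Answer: 16512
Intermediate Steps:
S = 12
(-172*(-22 - 1*(-14)))*S = -172*(-22 - 1*(-14))*12 = -172*(-22 + 14)*12 = -172*(-8)*12 = 1376*12 = 16512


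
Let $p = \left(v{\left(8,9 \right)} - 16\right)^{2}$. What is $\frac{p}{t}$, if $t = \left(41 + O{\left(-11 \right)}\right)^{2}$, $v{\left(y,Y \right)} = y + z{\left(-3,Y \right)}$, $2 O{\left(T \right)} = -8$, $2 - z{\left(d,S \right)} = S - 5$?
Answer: $\frac{100}{1369} \approx 0.073046$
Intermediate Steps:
$z{\left(d,S \right)} = 7 - S$ ($z{\left(d,S \right)} = 2 - \left(S - 5\right) = 2 - \left(-5 + S\right) = 7 - S$)
$O{\left(T \right)} = -4$ ($O{\left(T \right)} = \frac{1}{2} \left(-8\right) = -4$)
$v{\left(y,Y \right)} = 7 + y - Y$ ($v{\left(y,Y \right)} = y - \left(-7 + Y\right) = 7 + y - Y$)
$p = 100$ ($p = \left(\left(7 + 8 - 9\right) - 16\right)^{2} = \left(6 - 16\right)^{2} = \left(-10\right)^{2} = 100$)
$t = 1369$ ($t = \left(41 - 4\right)^{2} = 37^{2} = 1369$)
$\frac{p}{t} = \frac{100}{1369}$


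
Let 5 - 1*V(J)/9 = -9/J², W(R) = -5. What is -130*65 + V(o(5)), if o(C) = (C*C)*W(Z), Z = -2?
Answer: -131328044/15625 ≈ -8405.0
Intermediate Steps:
o(C) = -5*C² (o(C) = (C*C)*(-5) = C²*(-5) = -5*C²)
V(J) = 45 + 81/J² (V(J) = 45 - (-81)/((J*J²)/J) = 45 - (-81)/(J³/J) = 45 - (-81)/(J²) = 45 - (-81)/J² = 45 + 81/J²)
-130*65 + V(o(5)) = -130*65 + (45 + 81/(-5*5²)²) = -8450 + (45 + 81/(-5*25)²) = -8450 + (45 + 81/(-125)²) = -8450 + (45 + 81*(1/15625)) = -8450 + (45 + 81/15625) = -8450 + 703206/15625 = -131328044/15625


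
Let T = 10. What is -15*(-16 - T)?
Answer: 390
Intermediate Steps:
-15*(-16 - T) = -15*(-16 - 1*10) = -15*(-16 - 10) = -15*(-26) = 390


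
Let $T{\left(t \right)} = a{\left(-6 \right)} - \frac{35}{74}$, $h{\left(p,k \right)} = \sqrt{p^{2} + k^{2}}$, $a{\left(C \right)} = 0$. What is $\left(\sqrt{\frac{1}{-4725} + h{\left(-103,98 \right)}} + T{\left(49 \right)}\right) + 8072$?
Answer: $\frac{597293}{74} + \frac{\sqrt{-21 + 99225 \sqrt{20213}}}{315} \approx 8083.5$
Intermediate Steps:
$h{\left(p,k \right)} = \sqrt{k^{2} + p^{2}}$
$T{\left(t \right)} = - \frac{35}{74}$ ($T{\left(t \right)} = 0 - \frac{35}{74} = - \frac{35}{74}$)
$\left(\sqrt{\frac{1}{-4725} + h{\left(-103,98 \right)}} + T{\left(49 \right)}\right) + 8072 = \left(\sqrt{\frac{1}{-4725} + \sqrt{98^{2} + \left(-103\right)^{2}}} - \frac{35}{74}\right) + 8072 = \left(\sqrt{- \frac{1}{4725} + \sqrt{9604 + 10609}} - \frac{35}{74}\right) + 8072 = \left(\sqrt{- \frac{1}{4725} + \sqrt{20213}} - \frac{35}{74}\right) + 8072 = \left(- \frac{35}{74} + \sqrt{- \frac{1}{4725} + \sqrt{20213}}\right) + 8072 = \frac{597293}{74} + \sqrt{- \frac{1}{4725} + \sqrt{20213}}$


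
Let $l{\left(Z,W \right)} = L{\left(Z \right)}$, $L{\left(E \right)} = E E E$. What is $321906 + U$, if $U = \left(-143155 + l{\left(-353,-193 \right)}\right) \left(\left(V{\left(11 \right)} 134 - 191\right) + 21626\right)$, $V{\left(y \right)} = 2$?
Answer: $-957755932890$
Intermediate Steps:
$L{\left(E \right)} = E^{3}$ ($L{\left(E \right)} = E^{2} E = E^{3}$)
$l{\left(Z,W \right)} = Z^{3}$
$U = -957756254796$ ($U = \left(-143155 + \left(-353\right)^{3}\right) \left(\left(2 \cdot 134 - 191\right) + 21626\right) = \left(-143155 - 43986977\right) \left(\left(268 - 191\right) + 21626\right) = - 44130132 \left(77 + 21626\right) = \left(-44130132\right) 21703 = -957756254796$)
$321906 + U = 321906 - 957756254796 = -957755932890$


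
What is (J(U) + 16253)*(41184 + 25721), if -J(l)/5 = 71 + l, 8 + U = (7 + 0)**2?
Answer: 1049940165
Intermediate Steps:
U = 41 (U = -8 + (7 + 0)**2 = -8 + 7**2 = -8 + 49 = 41)
J(l) = -355 - 5*l (J(l) = -5*(71 + l) = -355 - 5*l)
(J(U) + 16253)*(41184 + 25721) = ((-355 - 5*41) + 16253)*(41184 + 25721) = ((-355 - 205) + 16253)*66905 = (-560 + 16253)*66905 = 15693*66905 = 1049940165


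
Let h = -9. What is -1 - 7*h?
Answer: 62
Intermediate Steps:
-1 - 7*h = -1 - 7*(-9) = -1 + 63 = 62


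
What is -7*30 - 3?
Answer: -213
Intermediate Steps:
-7*30 - 3 = -210 - 3 = -213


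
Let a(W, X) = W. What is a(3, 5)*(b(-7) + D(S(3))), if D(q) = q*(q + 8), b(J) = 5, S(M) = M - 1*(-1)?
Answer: 159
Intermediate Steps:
S(M) = 1 + M (S(M) = M + 1 = 1 + M)
D(q) = q*(8 + q)
a(3, 5)*(b(-7) + D(S(3))) = 3*(5 + (1 + 3)*(8 + (1 + 3))) = 3*(5 + 4*(8 + 4)) = 3*(5 + 4*12) = 3*(5 + 48) = 3*53 = 159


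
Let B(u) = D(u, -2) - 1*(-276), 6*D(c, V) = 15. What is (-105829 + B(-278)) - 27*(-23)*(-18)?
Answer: -233457/2 ≈ -1.1673e+5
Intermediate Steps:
D(c, V) = 5/2 (D(c, V) = (⅙)*15 = 5/2)
B(u) = 557/2 (B(u) = 5/2 - 1*(-276) = 5/2 + 276 = 557/2)
(-105829 + B(-278)) - 27*(-23)*(-18) = (-105829 + 557/2) - 27*(-23)*(-18) = -211101/2 + 621*(-18) = -211101/2 - 11178 = -233457/2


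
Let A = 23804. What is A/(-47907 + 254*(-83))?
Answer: -23804/68989 ≈ -0.34504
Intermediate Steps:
A/(-47907 + 254*(-83)) = 23804/(-47907 + 254*(-83)) = 23804/(-47907 - 21082) = 23804/(-68989) = 23804*(-1/68989) = -23804/68989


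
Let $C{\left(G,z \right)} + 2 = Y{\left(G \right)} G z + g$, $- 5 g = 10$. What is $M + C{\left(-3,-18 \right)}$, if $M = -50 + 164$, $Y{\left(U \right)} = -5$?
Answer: $-160$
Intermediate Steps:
$g = -2$ ($g = \left(- \frac{1}{5}\right) 10 = -2$)
$C{\left(G,z \right)} = -4 - 5 G z$ ($C{\left(G,z \right)} = -2 + \left(- 5 G z - 2\right) = -2 - \left(2 + 5 G z\right) = -4 - 5 G z$)
$M = 114$
$M + C{\left(-3,-18 \right)} = 114 - \left(4 - -270\right) = 114 - 274 = -160$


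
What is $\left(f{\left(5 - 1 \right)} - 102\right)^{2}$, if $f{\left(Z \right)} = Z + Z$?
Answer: $8836$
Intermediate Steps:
$f{\left(Z \right)} = 2 Z$
$\left(f{\left(5 - 1 \right)} - 102\right)^{2} = \left(2 \left(5 - 1\right) - 102\right)^{2} = \left(2 \cdot 4 - 102\right)^{2} = \left(8 - 102\right)^{2} = \left(-94\right)^{2} = 8836$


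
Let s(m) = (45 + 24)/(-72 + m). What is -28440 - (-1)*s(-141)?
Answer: -2019263/71 ≈ -28440.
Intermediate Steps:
s(m) = 69/(-72 + m)
-28440 - (-1)*s(-141) = -28440 - (-1)*69/(-72 - 141) = -28440 - (-1)*69/(-213) = -28440 - (-1)*69*(-1/213) = -28440 - (-1)*(-23)/71 = -28440 - 1*23/71 = -28440 - 23/71 = -2019263/71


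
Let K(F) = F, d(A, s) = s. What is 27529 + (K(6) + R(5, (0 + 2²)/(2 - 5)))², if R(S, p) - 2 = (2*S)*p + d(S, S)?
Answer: 247762/9 ≈ 27529.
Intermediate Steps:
R(S, p) = 2 + S + 2*S*p (R(S, p) = 2 + ((2*S)*p + S) = 2 + (2*S*p + S) = 2 + (S + 2*S*p) = 2 + S + 2*S*p)
27529 + (K(6) + R(5, (0 + 2²)/(2 - 5)))² = 27529 + (6 + (2 + 5 + 2*5*((0 + 2²)/(2 - 5))))² = 27529 + (6 + (2 + 5 + 2*5*((0 + 4)/(-3))))² = 27529 + (6 + (2 + 5 + 2*5*(4*(-⅓))))² = 27529 + (6 + (2 + 5 + 2*5*(-4/3)))² = 27529 + (6 + (2 + 5 - 40/3))² = 27529 + (6 - 19/3)² = 27529 + (-⅓)² = 27529 + ⅑ = 247762/9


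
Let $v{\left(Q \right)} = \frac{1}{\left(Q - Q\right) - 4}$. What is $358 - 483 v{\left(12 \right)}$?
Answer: $\frac{1915}{4} \approx 478.75$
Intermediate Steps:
$v{\left(Q \right)} = - \frac{1}{4}$ ($v{\left(Q \right)} = \frac{1}{0 - 4} = \frac{1}{-4} = - \frac{1}{4}$)
$358 - 483 v{\left(12 \right)} = 358 - - \frac{483}{4} = 358 + \frac{483}{4} = \frac{1915}{4}$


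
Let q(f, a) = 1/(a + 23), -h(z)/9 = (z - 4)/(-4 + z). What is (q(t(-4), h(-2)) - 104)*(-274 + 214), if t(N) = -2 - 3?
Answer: 43650/7 ≈ 6235.7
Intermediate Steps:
h(z) = -9 (h(z) = -9*(z - 4)/(-4 + z) = -9*(-4 + z)/(-4 + z) = -9*1 = -9)
t(N) = -5
q(f, a) = 1/(23 + a)
(q(t(-4), h(-2)) - 104)*(-274 + 214) = (1/(23 - 9) - 104)*(-274 + 214) = (1/14 - 104)*(-60) = -1455/14*(-60) = 43650/7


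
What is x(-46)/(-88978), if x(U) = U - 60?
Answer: 53/44489 ≈ 0.0011913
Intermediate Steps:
x(U) = -60 + U
x(-46)/(-88978) = (-60 - 46)/(-88978) = -106*(-1/88978) = 53/44489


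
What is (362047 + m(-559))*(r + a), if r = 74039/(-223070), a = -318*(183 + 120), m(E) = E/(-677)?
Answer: -2634128931971701791/75509195 ≈ -3.4885e+10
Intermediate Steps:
m(E) = -E/677 (m(E) = E*(-1/677) = -E/677)
a = -96354 (a = -318*303 = -96354)
r = -74039/223070 (r = 74039*(-1/223070) = -74039/223070 ≈ -0.33191)
(362047 + m(-559))*(r + a) = (362047 - 1/677*(-559))*(-74039/223070 - 96354) = (362047 + 559/677)*(-21493760819/223070) = (245106378/677)*(-21493760819/223070) = -2634128931971701791/75509195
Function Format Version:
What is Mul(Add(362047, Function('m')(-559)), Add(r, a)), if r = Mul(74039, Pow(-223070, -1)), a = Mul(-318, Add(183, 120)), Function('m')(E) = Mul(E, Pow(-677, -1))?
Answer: Rational(-2634128931971701791, 75509195) ≈ -3.4885e+10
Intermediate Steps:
Function('m')(E) = Mul(Rational(-1, 677), E) (Function('m')(E) = Mul(E, Rational(-1, 677)) = Mul(Rational(-1, 677), E))
a = -96354 (a = Mul(-318, 303) = -96354)
r = Rational(-74039, 223070) (r = Mul(74039, Rational(-1, 223070)) = Rational(-74039, 223070) ≈ -0.33191)
Mul(Add(362047, Function('m')(-559)), Add(r, a)) = Mul(Add(362047, Mul(Rational(-1, 677), -559)), Add(Rational(-74039, 223070), -96354)) = Mul(Add(362047, Rational(559, 677)), Rational(-21493760819, 223070)) = Mul(Rational(245106378, 677), Rational(-21493760819, 223070)) = Rational(-2634128931971701791, 75509195)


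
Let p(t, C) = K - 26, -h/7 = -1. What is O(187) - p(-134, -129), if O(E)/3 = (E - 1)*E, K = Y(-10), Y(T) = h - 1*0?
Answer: 104365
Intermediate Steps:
h = 7 (h = -7*(-1) = 7)
Y(T) = 7 (Y(T) = 7 - 1*0 = 7 + 0 = 7)
K = 7
O(E) = 3*E*(-1 + E) (O(E) = 3*((E - 1)*E) = 3*((-1 + E)*E) = 3*(E*(-1 + E)) = 3*E*(-1 + E))
p(t, C) = -19 (p(t, C) = 7 - 26 = -19)
O(187) - p(-134, -129) = 3*187*(-1 + 187) - 1*(-19) = 3*187*186 + 19 = 104346 + 19 = 104365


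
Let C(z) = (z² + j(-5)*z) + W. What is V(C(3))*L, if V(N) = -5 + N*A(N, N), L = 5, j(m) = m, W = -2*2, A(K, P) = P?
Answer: 475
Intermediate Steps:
W = -4
C(z) = -4 + z² - 5*z (C(z) = (z² - 5*z) - 4 = -4 + z² - 5*z)
V(N) = -5 + N² (V(N) = -5 + N*N = -5 + N²)
V(C(3))*L = (-5 + (-4 + 3² - 5*3)²)*5 = (-5 + (-4 + 9 - 15)²)*5 = (-5 + (-10)²)*5 = (-5 + 100)*5 = 95*5 = 475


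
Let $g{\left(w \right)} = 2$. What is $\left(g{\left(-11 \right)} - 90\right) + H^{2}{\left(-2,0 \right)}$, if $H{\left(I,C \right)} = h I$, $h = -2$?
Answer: $-72$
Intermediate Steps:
$H{\left(I,C \right)} = - 2 I$
$\left(g{\left(-11 \right)} - 90\right) + H^{2}{\left(-2,0 \right)} = \left(2 - 90\right) + \left(\left(-2\right) \left(-2\right)\right)^{2} = -88 + 4^{2} = -88 + 16 = -72$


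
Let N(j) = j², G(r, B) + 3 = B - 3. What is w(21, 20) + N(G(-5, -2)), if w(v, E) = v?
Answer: 85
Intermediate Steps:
G(r, B) = -6 + B (G(r, B) = -3 + (B - 3) = -3 + (-3 + B) = -6 + B)
w(21, 20) + N(G(-5, -2)) = 21 + (-6 - 2)² = 21 + (-8)² = 21 + 64 = 85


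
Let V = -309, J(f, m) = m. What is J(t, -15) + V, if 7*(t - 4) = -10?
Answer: -324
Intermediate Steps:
t = 18/7 (t = 4 + (⅐)*(-10) = 4 - 10/7 = 18/7 ≈ 2.5714)
J(t, -15) + V = -15 - 309 = -324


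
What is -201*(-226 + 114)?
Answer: 22512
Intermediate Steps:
-201*(-226 + 114) = -201*(-112) = 22512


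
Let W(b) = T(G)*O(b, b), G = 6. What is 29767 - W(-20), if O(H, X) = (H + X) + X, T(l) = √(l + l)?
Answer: 29767 + 120*√3 ≈ 29975.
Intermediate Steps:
T(l) = √2*√l (T(l) = √(2*l) = √2*√l)
O(H, X) = H + 2*X
W(b) = 6*b*√3 (W(b) = (√2*√6)*(b + 2*b) = (2*√3)*(3*b) = 6*b*√3)
29767 - W(-20) = 29767 - 6*(-20)*√3 = 29767 - (-120)*√3 = 29767 + 120*√3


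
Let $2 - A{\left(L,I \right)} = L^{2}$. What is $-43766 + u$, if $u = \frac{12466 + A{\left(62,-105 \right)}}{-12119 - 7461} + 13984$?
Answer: $- \frac{13253186}{445} \approx -29782.0$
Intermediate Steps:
$A{\left(L,I \right)} = 2 - L^{2}$
$u = \frac{6222684}{445}$ ($u = \frac{12466 + \left(2 - 62^{2}\right)}{-12119 - 7461} + 13984 = \frac{12466 + \left(2 - 3844\right)}{-19580} + 13984 = \left(12466 + \left(2 - 3844\right)\right) \left(- \frac{1}{19580}\right) + 13984 = \left(12466 - 3842\right) \left(- \frac{1}{19580}\right) + 13984 = 8624 \left(- \frac{1}{19580}\right) + 13984 = - \frac{196}{445} + 13984 = \frac{6222684}{445} \approx 13984.0$)
$-43766 + u = -43766 + \frac{6222684}{445} = - \frac{13253186}{445}$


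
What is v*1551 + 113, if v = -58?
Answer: -89845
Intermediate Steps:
v*1551 + 113 = -58*1551 + 113 = -89958 + 113 = -89845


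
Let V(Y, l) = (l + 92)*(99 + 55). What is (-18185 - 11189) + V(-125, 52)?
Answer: -7198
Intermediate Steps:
V(Y, l) = 14168 + 154*l (V(Y, l) = (92 + l)*154 = 14168 + 154*l)
(-18185 - 11189) + V(-125, 52) = (-18185 - 11189) + (14168 + 154*52) = -29374 + (14168 + 8008) = -29374 + 22176 = -7198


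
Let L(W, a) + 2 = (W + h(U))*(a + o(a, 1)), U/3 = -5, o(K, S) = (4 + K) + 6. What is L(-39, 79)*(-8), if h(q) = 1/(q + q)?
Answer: 262384/5 ≈ 52477.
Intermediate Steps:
o(K, S) = 10 + K
U = -15 (U = 3*(-5) = -15)
h(q) = 1/(2*q)
L(W, a) = -2 + (10 + 2*a)*(-1/30 + W) (L(W, a) = -2 + (W + (½)/(-15))*(a + (10 + a)) = -2 + (W + (½)*(-1/15))*(10 + 2*a) = -2 + (W - 1/30)*(10 + 2*a) = -2 + (-1/30 + W)*(10 + 2*a) = -2 + (10 + 2*a)*(-1/30 + W))
L(-39, 79)*(-8) = (-7/3 + 10*(-39) - 1/15*79 + 2*(-39)*79)*(-8) = (-7/3 - 390 - 79/15 - 6162)*(-8) = -32798/5*(-8) = 262384/5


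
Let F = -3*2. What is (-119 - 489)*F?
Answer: 3648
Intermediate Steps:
F = -6
(-119 - 489)*F = (-119 - 489)*(-6) = -608*(-6) = 3648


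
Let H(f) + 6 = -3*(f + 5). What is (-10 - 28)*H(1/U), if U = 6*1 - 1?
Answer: 4104/5 ≈ 820.80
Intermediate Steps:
U = 5 (U = 6 - 1 = 5)
H(f) = -21 - 3*f (H(f) = -6 - 3*(f + 5) = -6 - 3*(5 + f) = -6 + (-15 - 3*f) = -21 - 3*f)
(-10 - 28)*H(1/U) = (-10 - 28)*(-21 - 3/5) = -38*(-21 - 3*⅕) = -38*(-21 - ⅗) = -38*(-108/5) = 4104/5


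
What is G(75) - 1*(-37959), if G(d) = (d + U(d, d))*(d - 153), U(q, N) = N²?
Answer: -406641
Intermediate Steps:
G(d) = (-153 + d)*(d + d²) (G(d) = (d + d²)*(d - 153) = (d + d²)*(-153 + d) = (-153 + d)*(d + d²))
G(75) - 1*(-37959) = 75*(-153 + 75² - 152*75) - 1*(-37959) = 75*(-153 + 5625 - 11400) + 37959 = 75*(-5928) + 37959 = -444600 + 37959 = -406641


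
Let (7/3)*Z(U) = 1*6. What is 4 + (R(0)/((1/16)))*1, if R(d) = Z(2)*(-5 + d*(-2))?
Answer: -1412/7 ≈ -201.71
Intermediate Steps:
Z(U) = 18/7 (Z(U) = 3*(1*6)/7 = (3/7)*6 = 18/7)
R(d) = -90/7 - 36*d/7 (R(d) = 18*(-5 + d*(-2))/7 = 18*(-5 - 2*d)/7 = -90/7 - 36*d/7)
4 + (R(0)/((1/16)))*1 = 4 + ((-90/7 - 36/7*0)/((1/16)))*1 = 4 + ((-90/7 + 0)/((1*(1/16))))*1 = 4 - 90/(7*1/16)*1 = 4 - 90/7*16*1 = 4 - 1440/7*1 = 4 - 1440/7 = -1412/7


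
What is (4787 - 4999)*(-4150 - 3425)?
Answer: 1605900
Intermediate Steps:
(4787 - 4999)*(-4150 - 3425) = -212*(-7575) = 1605900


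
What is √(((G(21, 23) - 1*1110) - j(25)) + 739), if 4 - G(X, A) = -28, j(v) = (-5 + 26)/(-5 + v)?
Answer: I*√34005/10 ≈ 18.44*I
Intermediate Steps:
j(v) = 21/(-5 + v)
G(X, A) = 32 (G(X, A) = 4 - 1*(-28) = 4 + 28 = 32)
√(((G(21, 23) - 1*1110) - j(25)) + 739) = √(((32 - 1*1110) - 21/(-5 + 25)) + 739) = √(((32 - 1110) - 21/20) + 739) = √((-1078 - 21/20) + 739) = √(-21581/20 + 739) = √(-6801/20) = I*√34005/10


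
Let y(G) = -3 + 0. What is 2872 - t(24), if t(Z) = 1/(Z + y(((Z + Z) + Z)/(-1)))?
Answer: 60311/21 ≈ 2872.0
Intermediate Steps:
y(G) = -3
t(Z) = 1/(-3 + Z) (t(Z) = 1/(Z - 3) = 1/(-3 + Z))
2872 - t(24) = 2872 - 1/(-3 + 24) = 2872 - 1/21 = 60311/21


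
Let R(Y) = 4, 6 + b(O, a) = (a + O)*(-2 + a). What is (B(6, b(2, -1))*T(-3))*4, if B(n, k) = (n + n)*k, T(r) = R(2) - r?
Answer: -3024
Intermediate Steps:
b(O, a) = -6 + (-2 + a)*(O + a) (b(O, a) = -6 + (a + O)*(-2 + a) = -6 + (O + a)*(-2 + a) = -6 + (-2 + a)*(O + a))
T(r) = 4 - r
B(n, k) = 2*k*n (B(n, k) = (2*n)*k = 2*k*n)
(B(6, b(2, -1))*T(-3))*4 = ((2*(-6 + (-1)² - 2*2 - 2*(-1) + 2*(-1))*6)*(4 - 1*(-3)))*4 = ((2*(-6 + 1 - 4 + 2 - 2)*6)*(4 + 3))*4 = ((2*(-9)*6)*7)*4 = -108*7*4 = -756*4 = -3024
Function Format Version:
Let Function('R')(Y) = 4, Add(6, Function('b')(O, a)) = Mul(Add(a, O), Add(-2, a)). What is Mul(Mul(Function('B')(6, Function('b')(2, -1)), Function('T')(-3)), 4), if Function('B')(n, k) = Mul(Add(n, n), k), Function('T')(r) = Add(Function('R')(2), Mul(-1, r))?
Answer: -3024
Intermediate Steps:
Function('b')(O, a) = Add(-6, Mul(Add(-2, a), Add(O, a))) (Function('b')(O, a) = Add(-6, Mul(Add(a, O), Add(-2, a))) = Add(-6, Mul(Add(O, a), Add(-2, a))) = Add(-6, Mul(Add(-2, a), Add(O, a))))
Function('T')(r) = Add(4, Mul(-1, r))
Function('B')(n, k) = Mul(2, k, n) (Function('B')(n, k) = Mul(Mul(2, n), k) = Mul(2, k, n))
Mul(Mul(Function('B')(6, Function('b')(2, -1)), Function('T')(-3)), 4) = Mul(Mul(Mul(2, Add(-6, Pow(-1, 2), Mul(-2, 2), Mul(-2, -1), Mul(2, -1)), 6), Add(4, Mul(-1, -3))), 4) = Mul(Mul(Mul(2, Add(-6, 1, -4, 2, -2), 6), Add(4, 3)), 4) = Mul(Mul(Mul(2, -9, 6), 7), 4) = Mul(Mul(-108, 7), 4) = Mul(-756, 4) = -3024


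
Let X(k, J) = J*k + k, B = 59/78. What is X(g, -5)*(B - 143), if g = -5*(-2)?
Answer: 221900/39 ≈ 5689.7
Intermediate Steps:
B = 59/78 (B = 59*(1/78) = 59/78 ≈ 0.75641)
g = 10
X(k, J) = k + J*k
X(g, -5)*(B - 143) = (10*(1 - 5))*(59/78 - 143) = (10*(-4))*(-11095/78) = -40*(-11095/78) = 221900/39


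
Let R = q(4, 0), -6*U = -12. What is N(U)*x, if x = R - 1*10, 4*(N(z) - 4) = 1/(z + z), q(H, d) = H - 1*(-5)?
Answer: -65/16 ≈ -4.0625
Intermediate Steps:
U = 2 (U = -⅙*(-12) = 2)
q(H, d) = 5 + H (q(H, d) = H + 5 = 5 + H)
R = 9 (R = 5 + 4 = 9)
N(z) = 4 + 1/(8*z) (N(z) = 4 + 1/(4*(z + z)) = 4 + 1/(4*((2*z))) = 4 + (1/(2*z))/4 = 4 + 1/(8*z))
x = -1 (x = 9 - 1*10 = 9 - 10 = -1)
N(U)*x = (4 + (⅛)/2)*(-1) = (4 + (⅛)*(½))*(-1) = (4 + 1/16)*(-1) = (65/16)*(-1) = -65/16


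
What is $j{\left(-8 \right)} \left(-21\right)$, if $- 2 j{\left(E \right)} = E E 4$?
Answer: $2688$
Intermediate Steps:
$j{\left(E \right)} = - 2 E^{2}$ ($j{\left(E \right)} = - \frac{E E 4}{2} = - \frac{E^{2} \cdot 4}{2} = - \frac{4 E^{2}}{2} = - 2 E^{2}$)
$j{\left(-8 \right)} \left(-21\right) = - 2 \left(-8\right)^{2} \left(-21\right) = \left(-2\right) 64 \left(-21\right) = \left(-128\right) \left(-21\right) = 2688$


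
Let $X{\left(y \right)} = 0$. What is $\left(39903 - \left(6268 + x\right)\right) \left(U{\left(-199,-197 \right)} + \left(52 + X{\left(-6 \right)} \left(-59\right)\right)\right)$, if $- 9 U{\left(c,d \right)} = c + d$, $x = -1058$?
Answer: $3330528$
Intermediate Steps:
$U{\left(c,d \right)} = - \frac{c}{9} - \frac{d}{9}$ ($U{\left(c,d \right)} = - \frac{c + d}{9} = - \frac{c}{9} - \frac{d}{9}$)
$\left(39903 - \left(6268 + x\right)\right) \left(U{\left(-199,-197 \right)} + \left(52 + X{\left(-6 \right)} \left(-59\right)\right)\right) = \left(39903 - 5210\right) \left(\left(\left(- \frac{1}{9}\right) \left(-199\right) - - \frac{197}{9}\right) + \left(52 + 0 \left(-59\right)\right)\right) = \left(39903 + \left(-6268 + 1058\right)\right) \left(\left(\frac{199}{9} + \frac{197}{9}\right) + \left(52 + 0\right)\right) = \left(39903 - 5210\right) \left(44 + 52\right) = 34693 \cdot 96 = 3330528$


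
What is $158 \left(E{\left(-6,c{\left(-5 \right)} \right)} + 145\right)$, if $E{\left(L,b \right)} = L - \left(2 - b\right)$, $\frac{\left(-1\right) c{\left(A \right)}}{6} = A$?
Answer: $26386$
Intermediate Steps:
$c{\left(A \right)} = - 6 A$
$E{\left(L,b \right)} = -2 + L + b$ ($E{\left(L,b \right)} = L + \left(-2 + b\right) = -2 + L + b$)
$158 \left(E{\left(-6,c{\left(-5 \right)} \right)} + 145\right) = 158 \left(\left(-2 - 6 - -30\right) + 145\right) = 158 \left(\left(-2 - 6 + 30\right) + 145\right) = 158 \left(22 + 145\right) = 158 \cdot 167 = 26386$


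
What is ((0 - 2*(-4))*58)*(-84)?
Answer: -38976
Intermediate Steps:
((0 - 2*(-4))*58)*(-84) = ((0 + 8)*58)*(-84) = (8*58)*(-84) = 464*(-84) = -38976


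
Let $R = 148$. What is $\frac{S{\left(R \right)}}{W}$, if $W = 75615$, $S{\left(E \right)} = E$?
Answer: $\frac{148}{75615} \approx 0.0019573$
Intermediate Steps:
$\frac{S{\left(R \right)}}{W} = \frac{148}{75615}$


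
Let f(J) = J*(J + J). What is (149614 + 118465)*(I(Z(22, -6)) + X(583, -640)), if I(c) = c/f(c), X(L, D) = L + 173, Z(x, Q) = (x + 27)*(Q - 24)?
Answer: 12160057969/60 ≈ 2.0267e+8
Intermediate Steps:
f(J) = 2*J**2 (f(J) = J*(2*J) = 2*J**2)
Z(x, Q) = (-24 + Q)*(27 + x) (Z(x, Q) = (27 + x)*(-24 + Q) = (-24 + Q)*(27 + x))
X(L, D) = 173 + L
I(c) = 1/(2*c) (I(c) = c/((2*c**2)) = c*(1/(2*c**2)) = 1/(2*c))
(149614 + 118465)*(I(Z(22, -6)) + X(583, -640)) = (149614 + 118465)*(1/(2*(-648 - 24*22 + 27*(-6) - 6*22)) + (173 + 583)) = 268079*(1/(2*(-648 - 528 - 162 - 132)) + 756) = 268079*((1/2)/(-1470) + 756) = 268079*((1/2)*(-1/1470) + 756) = 268079*(-1/2940 + 756) = 268079*(2222639/2940) = 12160057969/60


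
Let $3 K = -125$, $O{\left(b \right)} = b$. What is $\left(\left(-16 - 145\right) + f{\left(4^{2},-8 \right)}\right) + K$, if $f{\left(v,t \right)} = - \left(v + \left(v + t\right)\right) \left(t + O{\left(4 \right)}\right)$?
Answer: $- \frac{320}{3} \approx -106.67$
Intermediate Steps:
$K = - \frac{125}{3}$ ($K = \frac{1}{3} \left(-125\right) = - \frac{125}{3} \approx -41.667$)
$f{\left(v,t \right)} = - \left(4 + t\right) \left(t + 2 v\right)$ ($f{\left(v,t \right)} = - \left(v + \left(v + t\right)\right) \left(t + 4\right) = - \left(v + \left(t + v\right)\right) \left(4 + t\right) = - \left(t + 2 v\right) \left(4 + t\right) = - \left(4 + t\right) \left(t + 2 v\right)$)
$\left(\left(-16 - 145\right) + f{\left(4^{2},-8 \right)}\right) + K = \left(\left(-16 - 145\right) - \left(32 - 128\right)\right) - \frac{125}{3} = \left(-161 - \left(160 - 256\right)\right) - \frac{125}{3} = \left(-161 + \left(-64 - 128 + 32 + 256\right)\right) - \frac{125}{3} = \left(-161 + 96\right) - \frac{125}{3} = -65 - \frac{125}{3} = - \frac{320}{3}$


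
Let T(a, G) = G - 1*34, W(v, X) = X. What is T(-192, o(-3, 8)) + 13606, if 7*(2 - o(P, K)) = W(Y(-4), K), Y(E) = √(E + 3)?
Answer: 95010/7 ≈ 13573.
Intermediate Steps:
Y(E) = √(3 + E)
o(P, K) = 2 - K/7
T(a, G) = -34 + G (T(a, G) = G - 34 = -34 + G)
T(-192, o(-3, 8)) + 13606 = (-34 + (2 - ⅐*8)) + 13606 = (-34 + (2 - 8/7)) + 13606 = (-34 + 6/7) + 13606 = -232/7 + 13606 = 95010/7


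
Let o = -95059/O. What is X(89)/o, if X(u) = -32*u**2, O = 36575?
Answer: 9270738400/95059 ≈ 97526.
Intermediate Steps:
o = -95059/36575 ≈ -2.5990
X(89)/o = (-32*89**2)/(-95059/36575) = -32*7921*(-36575/95059) = -253472*(-36575/95059) = 9270738400/95059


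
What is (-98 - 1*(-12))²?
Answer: 7396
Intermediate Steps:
(-98 - 1*(-12))² = (-98 + 12)² = (-86)² = 7396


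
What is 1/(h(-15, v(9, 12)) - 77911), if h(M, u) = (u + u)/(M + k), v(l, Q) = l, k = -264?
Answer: -31/2415243 ≈ -1.2835e-5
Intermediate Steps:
h(M, u) = 2*u/(-264 + M) (h(M, u) = (u + u)/(M - 264) = (2*u)/(-264 + M) = 2*u/(-264 + M))
1/(h(-15, v(9, 12)) - 77911) = 1/(2*9/(-264 - 15) - 77911) = 1/(2*9/(-279) - 77911) = 1/(2*9*(-1/279) - 77911) = 1/(-2/31 - 77911) = 1/(-2415243/31) = -31/2415243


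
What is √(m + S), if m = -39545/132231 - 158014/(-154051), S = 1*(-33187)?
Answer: 2*I*√28451733525037626987822/1851847071 ≈ 182.17*I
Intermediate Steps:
S = -33187
m = 1345672949/1851847071 (m = -39545*1/132231 - 158014*(-1/154051) = -3595/12021 + 158014/154051 = 1345672949/1851847071 ≈ 0.72667)
√(m + S) = √(1345672949/1851847071 - 33187) = √(-61455903072328/1851847071) = 2*I*√28451733525037626987822/1851847071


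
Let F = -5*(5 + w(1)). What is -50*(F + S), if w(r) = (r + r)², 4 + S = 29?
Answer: 1000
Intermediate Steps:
S = 25 (S = -4 + 29 = 25)
w(r) = 4*r² (w(r) = (2*r)² = 4*r²)
F = -45 (F = -5*(5 + 4*1²) = -5*(5 + 4*1) = -5*(5 + 4) = -5*9 = -45)
-50*(F + S) = -50*(-45 + 25) = -50*(-20) = 1000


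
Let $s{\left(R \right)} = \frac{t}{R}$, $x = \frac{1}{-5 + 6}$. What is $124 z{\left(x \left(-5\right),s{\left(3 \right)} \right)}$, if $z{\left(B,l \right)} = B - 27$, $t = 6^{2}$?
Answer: $-3968$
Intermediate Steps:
$x = 1$ ($x = 1^{-1} = 1$)
$t = 36$
$s{\left(R \right)} = \frac{36}{R}$
$z{\left(B,l \right)} = -27 + B$ ($z{\left(B,l \right)} = B - 27 = -27 + B$)
$124 z{\left(x \left(-5\right),s{\left(3 \right)} \right)} = 124 \left(-27 + 1 \left(-5\right)\right) = 124 \left(-27 - 5\right) = 124 \left(-32\right) = -3968$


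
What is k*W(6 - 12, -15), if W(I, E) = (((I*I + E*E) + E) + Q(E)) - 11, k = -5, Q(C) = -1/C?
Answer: -3526/3 ≈ -1175.3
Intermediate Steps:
W(I, E) = -11 + E + E**2 + I**2 - 1/E (W(I, E) = (((I*I + E*E) + E) - 1/E) - 11 = (((I**2 + E**2) + E) - 1/E) - 11 = (((E**2 + I**2) + E) - 1/E) - 11 = ((E + E**2 + I**2) - 1/E) - 11 = (E + E**2 + I**2 - 1/E) - 11 = -11 + E + E**2 + I**2 - 1/E)
k*W(6 - 12, -15) = -5*(-11 - 15 + (-15)**2 + (6 - 12)**2 - 1/(-15)) = -5*(-11 - 15 + 225 + (-6)**2 - 1*(-1/15)) = -5*(-11 - 15 + 225 + 36 + 1/15) = -5*3526/15 = -3526/3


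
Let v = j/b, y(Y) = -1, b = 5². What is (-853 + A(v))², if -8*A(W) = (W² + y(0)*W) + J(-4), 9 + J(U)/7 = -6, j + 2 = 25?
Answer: 17634364050241/25000000 ≈ 7.0537e+5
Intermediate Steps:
j = 23 (j = -2 + 25 = 23)
J(U) = -105 (J(U) = -63 + 7*(-6) = -63 - 42 = -105)
b = 25
v = 23/25 ≈ 0.92000
A(W) = 105/8 - W²/8 + W/8 (A(W) = -((W² - W) - 105)/8 = -(-105 + W² - W)/8 = 105/8 - W²/8 + W/8)
(-853 + A(v))² = (-853 + (105/8 - (23/25)²/8 + (⅛)*(23/25)))² = (-853 + (105/8 - ⅛*529/625 + 23/200))² = (-853 + (105/8 - 529/5000 + 23/200))² = (-853 + 65671/5000)² = (-4199329/5000)² = 17634364050241/25000000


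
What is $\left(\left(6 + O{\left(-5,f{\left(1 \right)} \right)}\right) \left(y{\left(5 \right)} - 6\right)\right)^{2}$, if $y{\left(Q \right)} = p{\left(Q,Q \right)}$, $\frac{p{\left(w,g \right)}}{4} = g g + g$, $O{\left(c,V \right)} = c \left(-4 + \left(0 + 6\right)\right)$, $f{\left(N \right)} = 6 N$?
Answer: $207936$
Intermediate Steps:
$O{\left(c,V \right)} = 2 c$ ($O{\left(c,V \right)} = c \left(-4 + 6\right) = c 2 = 2 c$)
$p{\left(w,g \right)} = 4 g + 4 g^{2}$ ($p{\left(w,g \right)} = 4 \left(g g + g\right) = 4 \left(g^{2} + g\right) = 4 \left(g + g^{2}\right) = 4 g + 4 g^{2}$)
$y{\left(Q \right)} = 4 Q \left(1 + Q\right)$
$\left(\left(6 + O{\left(-5,f{\left(1 \right)} \right)}\right) \left(y{\left(5 \right)} - 6\right)\right)^{2} = \left(\left(6 + 2 \left(-5\right)\right) \left(4 \cdot 5 \left(1 + 5\right) - 6\right)\right)^{2} = \left(\left(6 - 10\right) \left(4 \cdot 5 \cdot 6 - 6\right)\right)^{2} = \left(- 4 \left(120 - 6\right)\right)^{2} = \left(\left(-4\right) 114\right)^{2} = \left(-456\right)^{2} = 207936$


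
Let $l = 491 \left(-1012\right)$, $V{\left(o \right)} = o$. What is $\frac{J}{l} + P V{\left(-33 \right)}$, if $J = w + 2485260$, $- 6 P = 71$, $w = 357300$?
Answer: $\frac{95596883}{248446} \approx 384.78$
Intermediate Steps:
$P = - \frac{71}{6}$ ($P = \left(- \frac{1}{6}\right) 71 = - \frac{71}{6} \approx -11.833$)
$J = 2842560$ ($J = 357300 + 2485260 = 2842560$)
$l = -496892$
$\frac{J}{l} + P V{\left(-33 \right)} = \frac{2842560}{-496892} - - \frac{781}{2} = 2842560 \left(- \frac{1}{496892}\right) + \frac{781}{2} = - \frac{710640}{124223} + \frac{781}{2} = \frac{95596883}{248446}$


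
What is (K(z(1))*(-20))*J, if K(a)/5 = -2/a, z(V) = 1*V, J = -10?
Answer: -2000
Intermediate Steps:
z(V) = V
K(a) = -10/a (K(a) = 5*(-2/a) = -10/a)
(K(z(1))*(-20))*J = (-10/1*(-20))*(-10) = (-10*1*(-20))*(-10) = -10*(-20)*(-10) = 200*(-10) = -2000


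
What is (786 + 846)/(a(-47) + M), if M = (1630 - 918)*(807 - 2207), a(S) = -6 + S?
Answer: -1632/996853 ≈ -0.0016372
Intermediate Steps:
M = -996800 (M = 712*(-1400) = -996800)
(786 + 846)/(a(-47) + M) = (786 + 846)/((-6 - 47) - 996800) = 1632/(-53 - 996800) = 1632/(-996853) = 1632*(-1/996853) = -1632/996853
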